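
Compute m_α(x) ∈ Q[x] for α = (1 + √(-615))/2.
m_α(x) = x^2 - x + 154

From 2α - 1 = √(-615), squaring gives (2α - 1)^2 = -615, i.e. 4α^2 - 4α + 1 = -615, so α^2 - α + (1 + 615)/4 = 0. Since -615 ≡ 1 (mod 4), (1 + 615)/4 = 154 ∈ Z. The polynomial x^2 - x + 154 has discriminant 1 - 4·(154) = -615, which is not a perfect square in Q (d = -615 is squarefree and ≠ 1), so x^2 - x + 154 is irreducible over Q. It is the minimal polynomial of α.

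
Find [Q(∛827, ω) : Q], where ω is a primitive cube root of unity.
[Q(∛827, ω) : Q] = 6

[Q(∛827):Q] = 3 (min poly x^3 - 827, irreducible since 827 is not a perfect cube). [Q(ω):Q] = 2 (min poly x^2 + x + 1). Since Q(∛827) ⊂ R and ω ∉ R, we have ω ∉ Q(∛827), so x^2 + x + 1 remains irreducible over Q(∛827) and [Q(∛827, ω) : Q(∛827)] = 2. By the tower law, [Q(∛827, ω) : Q] = 3 · 2 = 6. (In fact Q(∛827, ω) is the splitting field of x^3 - 827 over Q.)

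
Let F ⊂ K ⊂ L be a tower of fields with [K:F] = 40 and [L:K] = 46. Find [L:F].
[L:F] = 1840

The tower law says that for any tower of field extensions F ⊂ K ⊂ L with finite degrees, [L:F] = [L:K] · [K:F]. Here this gives [L:F] = 46 · 40 = 1840.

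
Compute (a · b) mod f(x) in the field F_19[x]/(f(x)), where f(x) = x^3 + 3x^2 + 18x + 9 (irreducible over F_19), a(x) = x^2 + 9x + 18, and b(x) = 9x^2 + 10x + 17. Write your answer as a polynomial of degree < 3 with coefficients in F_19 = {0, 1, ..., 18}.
a · b ≡ 10x^2 + 12x + 15 (mod f(x))

Multiply in F_19[x]: a(x)·b(x) = (x^2 + 9x + 18)·(9x^2 + 10x + 17) = 9x^4 + 15x^3 + 3x^2 + 10x + 2. This has degree ≥ 3, so divide by f(x) over F_19: 9x^4 + 15x^3 + 3x^2 + 10x + 2 = (9x + 7)·(x^3 + 3x^2 + 18x + 9) + (10x^2 + 12x + 15). Hence a·b ≡ 10x^2 + 12x + 15 (mod f). (F_19[x]/(f) is a field with 19^3 = 6859 elements since f is irreducible of degree 3.)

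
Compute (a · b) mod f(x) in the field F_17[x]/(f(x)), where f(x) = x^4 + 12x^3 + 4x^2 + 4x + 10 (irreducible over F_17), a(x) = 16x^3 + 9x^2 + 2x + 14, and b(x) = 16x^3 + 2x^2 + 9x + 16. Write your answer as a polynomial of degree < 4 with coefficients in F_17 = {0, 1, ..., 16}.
a · b ≡ 8x^3 + 6x^2 + 3x + 1 (mod f(x))

Multiply in F_17[x]: a(x)·b(x) = (16x^3 + 9x^2 + 2x + 14)·(16x^3 + 2x^2 + 9x + 16) = x^6 + 6x^5 + 7x^4 + 4x^3 + 3x^2 + 5x + 3. This has degree ≥ 4, so divide by f(x) over F_17: x^6 + 6x^5 + 7x^4 + 4x^3 + 3x^2 + 5x + 3 = (x^2 + 11x + 7)·(x^4 + 12x^3 + 4x^2 + 4x + 10) + (8x^3 + 6x^2 + 3x + 1). Hence a·b ≡ 8x^3 + 6x^2 + 3x + 1 (mod f). (F_17[x]/(f) is a field with 17^4 = 83521 elements since f is irreducible of degree 4.)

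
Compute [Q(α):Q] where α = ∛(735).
[Q(α):Q] = 3

The minimal polynomial of α is x^3 - 735, irreducible over Q since 735 is not a perfect cube (so x^3 - 735 has no rational root). Hence [Q(α):Q] = deg(m_α) = 3.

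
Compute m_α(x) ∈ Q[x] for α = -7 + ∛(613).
m_α(x) = x^3 + 21x^2 + 147x - 270

Set β = α + 7 = ∛(613), so β^3 = 613. Then (α + 7)^3 - 613 = 0, i.e. α is a root of g(x) = (x + 7)^3 - 613 = x^3 + 21x^2 + 147x - 270. Since g(x) = h(x + 7) where h(x) = x^3 - 613, and h is irreducible over Q (because 613 is not a perfect cube, so h has no rational root, and a monic cubic with no rational root is irreducible), g is also irreducible (irreducibility is preserved under the substitution x → x + 7). Hence m_α(x) = x^3 + 21x^2 + 147x - 270.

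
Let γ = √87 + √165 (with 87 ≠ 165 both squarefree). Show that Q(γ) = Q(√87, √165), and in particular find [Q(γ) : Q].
[Q(γ) : Q] = 4 (equivalently, Q(γ) = Q(√87, √165))

Obviously Q(γ) ⊆ Q(√87, √165), and [Q(√87, √165):Q] = 4 (since 87, 165 are distinct squarefree integers > 1 with 14355 not a perfect square). To show equality we compute the minimal polynomial of γ. From γ = √87 + √165: γ^2 = 87 + 2√(14355) + 165 = 252 + 2√(14355), so γ^2 - 252 = 2√(14355); squaring, (γ^2 - 252)^2 = 4·14355, i.e. γ^4 - 504γ^2 + 63504 - 57420 = 0, i.e. γ^4 - 504γ^2 + 6084 = 0. So γ is a root of x^4 - 504x^2 + 6084. This polynomial is irreducible over Q: it has no rational root (each ±√87 ± √165 is irrational), and any factorization into two quadratics over Q would force √(14355) ∈ Q (pairing opposite roots) or √87, √165 ∈ Q (other pairings), all impossible. Hence [Q(γ):Q] = 4 = [Q(√87, √165):Q], so Q(γ) = Q(√87, √165).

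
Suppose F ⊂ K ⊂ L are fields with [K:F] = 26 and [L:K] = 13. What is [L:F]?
[L:F] = 338

The tower law says that for any tower of field extensions F ⊂ K ⊂ L with finite degrees, [L:F] = [L:K] · [K:F]. Here this gives [L:F] = 13 · 26 = 338.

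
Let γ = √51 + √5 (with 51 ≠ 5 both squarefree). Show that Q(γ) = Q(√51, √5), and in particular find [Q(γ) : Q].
[Q(γ) : Q] = 4 (equivalently, Q(γ) = Q(√51, √5))

Obviously Q(γ) ⊆ Q(√51, √5), and [Q(√51, √5):Q] = 4 (since 51, 5 are distinct squarefree integers > 1 with 255 not a perfect square). To show equality we compute the minimal polynomial of γ. From γ = √51 + √5: γ^2 = 51 + 2√(255) + 5 = 56 + 2√(255), so γ^2 - 56 = 2√(255); squaring, (γ^2 - 56)^2 = 4·255, i.e. γ^4 - 112γ^2 + 3136 - 1020 = 0, i.e. γ^4 - 112γ^2 + 2116 = 0. So γ is a root of x^4 - 112x^2 + 2116. This polynomial is irreducible over Q: it has no rational root (each ±√51 ± √5 is irrational), and any factorization into two quadratics over Q would force √(255) ∈ Q (pairing opposite roots) or √51, √5 ∈ Q (other pairings), all impossible. Hence [Q(γ):Q] = 4 = [Q(√51, √5):Q], so Q(γ) = Q(√51, √5).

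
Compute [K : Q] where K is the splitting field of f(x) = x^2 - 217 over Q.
[K : Q] = 2

f(x) = x^2 - 217 factors as (x - √217)(x + √217). The splitting field is K = Q(√217). Since 217 is squarefree and > 1, it is not a perfect square, so x^2 - 217 is irreducible over Q and [Q(√217) : Q] = 2. Hence [K : Q] = 2.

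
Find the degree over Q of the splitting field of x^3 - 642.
[K : Q] = 6

The roots of x^3 - 642 are ∛642, ω∛642, ω^2∛642 where ω = e^(2πi/3) is a primitive cube root of unity, so K = Q(∛642, ω). Now [Q(∛642):Q] = 3 (since 642 is not a perfect cube, x^3 - 642 is irreducible) and [Q(ω):Q] = 2. Both 2 and 3 divide [K:Q], and [K:Q] ≤ 3·2 = 6, so [K:Q] = 6. (Equivalently: Q(∛642) ⊂ R but ω ∉ R, so [K : Q(∛642)] = 2.)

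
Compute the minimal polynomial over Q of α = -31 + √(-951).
m_α(x) = x^2 + 62x + 1912

From α + 31 = √(-951), squaring gives (α + 31)^2 = -951, i.e. α^2 + 62α + 961 = -951, so α^2 + 62α + 1912 = 0. The discriminant of x^2 + 62x + 1912 is (62)^2 - 4·(1912) = 3844 - 7648 = -3804, and 4·(-951) is not a perfect square in Q since -951 is squarefree and ≠ 1. Hence x^2 + 62x + 1912 is irreducible over Q and is the minimal polynomial of α.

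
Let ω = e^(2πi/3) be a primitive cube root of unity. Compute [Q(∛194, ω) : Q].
[Q(∛194, ω) : Q] = 6

[Q(∛194):Q] = 3 (min poly x^3 - 194, irreducible since 194 is not a perfect cube). [Q(ω):Q] = 2 (min poly x^2 + x + 1). Since Q(∛194) ⊂ R and ω ∉ R, we have ω ∉ Q(∛194), so x^2 + x + 1 remains irreducible over Q(∛194) and [Q(∛194, ω) : Q(∛194)] = 2. By the tower law, [Q(∛194, ω) : Q] = 3 · 2 = 6. (In fact Q(∛194, ω) is the splitting field of x^3 - 194 over Q.)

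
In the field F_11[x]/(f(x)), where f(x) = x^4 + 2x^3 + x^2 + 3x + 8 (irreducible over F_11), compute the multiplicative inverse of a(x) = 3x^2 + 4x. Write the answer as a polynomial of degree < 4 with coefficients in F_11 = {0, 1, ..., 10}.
a(x)^(-1) ≡ 5x^2 + 7x + 3 (mod f(x))

Since f is irreducible over F_11, F_11[x]/(f) is a field and a(x) ≠ 0 has an inverse. Apply the extended Euclidean algorithm to f(x) and a(x) in F_11[x]: f(x) = (4x^2 + 10x + 9)·a(x) + (8). The last nonzero remainder is the constant 8 = gcd(f, a) in F_11. Back-substituting through the division chain expresses 8 = s(x)·a(x) + t(x)·f(x) with s(x) ≡ 7x^2 + x + 2 (mod f), so (7x^2 + x + 2)·a(x) ≡ 8 (mod f). Multiplying by 8^(-1) ≡ 7 in F_11 gives a(x)^(-1) ≡ 7·(7x^2 + x + 2) ≡ 5x^2 + 7x + 3 (mod f). Check: (3x^2 + 4x)·(5x^2 + 7x + 3) = 4x^4 + 8x^3 + 4x^2 + x ≡ 1 (mod x^4 + 2x^3 + x^2 + 3x + 8).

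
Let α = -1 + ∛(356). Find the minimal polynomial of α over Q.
m_α(x) = x^3 + 3x^2 + 3x - 355

Set β = α + 1 = ∛(356), so β^3 = 356. Then (α + 1)^3 - 356 = 0, i.e. α is a root of g(x) = (x + 1)^3 - 356 = x^3 + 3x^2 + 3x - 355. Since g(x) = h(x + 1) where h(x) = x^3 - 356, and h is irreducible over Q (because 356 is not a perfect cube, so h has no rational root, and a monic cubic with no rational root is irreducible), g is also irreducible (irreducibility is preserved under the substitution x → x + 1). Hence m_α(x) = x^3 + 3x^2 + 3x - 355.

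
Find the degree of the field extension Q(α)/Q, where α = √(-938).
[Q(α):Q] = 2

[Q(α):Q] equals the degree of the minimal polynomial of α. Here α^2 = -938 and x^2 + 938 is irreducible (d = -938 is squarefree, ≠ 1, hence not a square), so deg(m_α) = 2. Thus [Q(α):Q] = 2.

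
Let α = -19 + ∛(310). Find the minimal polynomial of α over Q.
m_α(x) = x^3 + 57x^2 + 1083x + 6549

Set β = α + 19 = ∛(310), so β^3 = 310. Then (α + 19)^3 - 310 = 0, i.e. α is a root of g(x) = (x + 19)^3 - 310 = x^3 + 57x^2 + 1083x + 6549. Since g(x) = h(x + 19) where h(x) = x^3 - 310, and h is irreducible over Q (because 310 is not a perfect cube, so h has no rational root, and a monic cubic with no rational root is irreducible), g is also irreducible (irreducibility is preserved under the substitution x → x + 19). Hence m_α(x) = x^3 + 57x^2 + 1083x + 6549.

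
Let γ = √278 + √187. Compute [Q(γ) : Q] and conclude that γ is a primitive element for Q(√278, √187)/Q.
[Q(γ) : Q] = 4 (equivalently, Q(γ) = Q(√278, √187))

Obviously Q(γ) ⊆ Q(√278, √187), and [Q(√278, √187):Q] = 4 (since 278, 187 are distinct squarefree integers > 1 with 51986 not a perfect square). To show equality we compute the minimal polynomial of γ. From γ = √278 + √187: γ^2 = 278 + 2√(51986) + 187 = 465 + 2√(51986), so γ^2 - 465 = 2√(51986); squaring, (γ^2 - 465)^2 = 4·51986, i.e. γ^4 - 930γ^2 + 216225 - 207944 = 0, i.e. γ^4 - 930γ^2 + 8281 = 0. So γ is a root of x^4 - 930x^2 + 8281. This polynomial is irreducible over Q: it has no rational root (each ±√278 ± √187 is irrational), and any factorization into two quadratics over Q would force √(51986) ∈ Q (pairing opposite roots) or √278, √187 ∈ Q (other pairings), all impossible. Hence [Q(γ):Q] = 4 = [Q(√278, √187):Q], so Q(γ) = Q(√278, √187).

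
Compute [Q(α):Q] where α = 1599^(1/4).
[Q(α):Q] = 4

α is a root of x^4 - 1599. By Eisenstein's criterion at the prime p = 3 (which divides the constant term 1599 but p^2 = 9 does not, since 1599 is squarefree), x^4 - 1599 is irreducible over Q. Hence [Q(α):Q] = 4.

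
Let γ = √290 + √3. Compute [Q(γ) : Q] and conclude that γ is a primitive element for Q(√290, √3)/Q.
[Q(γ) : Q] = 4 (equivalently, Q(γ) = Q(√290, √3))

Obviously Q(γ) ⊆ Q(√290, √3), and [Q(√290, √3):Q] = 4 (since 290, 3 are distinct squarefree integers > 1 with 870 not a perfect square). To show equality we compute the minimal polynomial of γ. From γ = √290 + √3: γ^2 = 290 + 2√(870) + 3 = 293 + 2√(870), so γ^2 - 293 = 2√(870); squaring, (γ^2 - 293)^2 = 4·870, i.e. γ^4 - 586γ^2 + 85849 - 3480 = 0, i.e. γ^4 - 586γ^2 + 82369 = 0. So γ is a root of x^4 - 586x^2 + 82369. This polynomial is irreducible over Q: it has no rational root (each ±√290 ± √3 is irrational), and any factorization into two quadratics over Q would force √(870) ∈ Q (pairing opposite roots) or √290, √3 ∈ Q (other pairings), all impossible. Hence [Q(γ):Q] = 4 = [Q(√290, √3):Q], so Q(γ) = Q(√290, √3).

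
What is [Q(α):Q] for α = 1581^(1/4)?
[Q(α):Q] = 4

α is a root of x^4 - 1581. By Eisenstein's criterion at the prime p = 3 (which divides the constant term 1581 but p^2 = 9 does not, since 1581 is squarefree), x^4 - 1581 is irreducible over Q. Hence [Q(α):Q] = 4.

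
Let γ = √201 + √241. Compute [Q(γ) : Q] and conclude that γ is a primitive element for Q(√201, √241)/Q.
[Q(γ) : Q] = 4 (equivalently, Q(γ) = Q(√201, √241))

Obviously Q(γ) ⊆ Q(√201, √241), and [Q(√201, √241):Q] = 4 (since 201, 241 are distinct squarefree integers > 1 with 48441 not a perfect square). To show equality we compute the minimal polynomial of γ. From γ = √201 + √241: γ^2 = 201 + 2√(48441) + 241 = 442 + 2√(48441), so γ^2 - 442 = 2√(48441); squaring, (γ^2 - 442)^2 = 4·48441, i.e. γ^4 - 884γ^2 + 195364 - 193764 = 0, i.e. γ^4 - 884γ^2 + 1600 = 0. So γ is a root of x^4 - 884x^2 + 1600. This polynomial is irreducible over Q: it has no rational root (each ±√201 ± √241 is irrational), and any factorization into two quadratics over Q would force √(48441) ∈ Q (pairing opposite roots) or √201, √241 ∈ Q (other pairings), all impossible. Hence [Q(γ):Q] = 4 = [Q(√201, √241):Q], so Q(γ) = Q(√201, √241).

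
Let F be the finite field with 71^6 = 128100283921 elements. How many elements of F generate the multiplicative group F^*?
There are φ(128100283920) = 29256671232 primitive elements

F_q^* is cyclic of order q - 1 = 128100283920. A cyclic group of order m has exactly φ(m) generators. Here m = 128100283920 = 2^4 · 3^3 · 5 · 7 · 1657 · 5113, so the number of primitive elements is φ(128100283920) = 29256671232.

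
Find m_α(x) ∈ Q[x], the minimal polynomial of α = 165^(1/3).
m_α(x) = x^3 - 165

α satisfies α^3 = 165, so x^3 - 165 annihilates α. By the rational root test, a rational root p/q (in lowest terms) of x^3 - 165 would satisfy p^3 = 165 q^3, forcing q = 1 and p^3 = 165; but 165 is not a perfect cube, contradiction. A monic cubic over Q with no rational root is irreducible (any nontrivial factorization would include a linear factor). Hence x^3 - 165 is the minimal polynomial of α, and in particular [Q(α):Q] = 3.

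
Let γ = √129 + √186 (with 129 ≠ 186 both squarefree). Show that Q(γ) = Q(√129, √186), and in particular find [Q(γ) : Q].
[Q(γ) : Q] = 4 (equivalently, Q(γ) = Q(√129, √186))

Obviously Q(γ) ⊆ Q(√129, √186), and [Q(√129, √186):Q] = 4 (since 129, 186 are distinct squarefree integers > 1 with 23994 not a perfect square). To show equality we compute the minimal polynomial of γ. From γ = √129 + √186: γ^2 = 129 + 2√(23994) + 186 = 315 + 2√(23994), so γ^2 - 315 = 2√(23994); squaring, (γ^2 - 315)^2 = 4·23994, i.e. γ^4 - 630γ^2 + 99225 - 95976 = 0, i.e. γ^4 - 630γ^2 + 3249 = 0. So γ is a root of x^4 - 630x^2 + 3249. This polynomial is irreducible over Q: it has no rational root (each ±√129 ± √186 is irrational), and any factorization into two quadratics over Q would force √(23994) ∈ Q (pairing opposite roots) or √129, √186 ∈ Q (other pairings), all impossible. Hence [Q(γ):Q] = 4 = [Q(√129, √186):Q], so Q(γ) = Q(√129, √186).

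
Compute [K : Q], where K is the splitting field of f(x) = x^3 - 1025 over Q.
[K : Q] = 6

The roots of x^3 - 1025 are ∛1025, ω∛1025, ω^2∛1025 where ω = e^(2πi/3) is a primitive cube root of unity, so K = Q(∛1025, ω). Now [Q(∛1025):Q] = 3 (since 1025 is not a perfect cube, x^3 - 1025 is irreducible) and [Q(ω):Q] = 2. Both 2 and 3 divide [K:Q], and [K:Q] ≤ 3·2 = 6, so [K:Q] = 6. (Equivalently: Q(∛1025) ⊂ R but ω ∉ R, so [K : Q(∛1025)] = 2.)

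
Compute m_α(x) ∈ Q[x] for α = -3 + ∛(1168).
m_α(x) = x^3 + 9x^2 + 27x - 1141

Set β = α + 3 = ∛(1168), so β^3 = 1168. Then (α + 3)^3 - 1168 = 0, i.e. α is a root of g(x) = (x + 3)^3 - 1168 = x^3 + 9x^2 + 27x - 1141. Since g(x) = h(x + 3) where h(x) = x^3 - 1168, and h is irreducible over Q (because 1168 is not a perfect cube, so h has no rational root, and a monic cubic with no rational root is irreducible), g is also irreducible (irreducibility is preserved under the substitution x → x + 3). Hence m_α(x) = x^3 + 9x^2 + 27x - 1141.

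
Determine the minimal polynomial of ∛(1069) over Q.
m_α(x) = x^3 - 1069

α satisfies α^3 = 1069, so x^3 - 1069 annihilates α. By the rational root test, a rational root p/q (in lowest terms) of x^3 - 1069 would satisfy p^3 = 1069 q^3, forcing q = 1 and p^3 = 1069; but 1069 is not a perfect cube, contradiction. A monic cubic over Q with no rational root is irreducible (any nontrivial factorization would include a linear factor). Hence x^3 - 1069 is the minimal polynomial of α, and in particular [Q(α):Q] = 3.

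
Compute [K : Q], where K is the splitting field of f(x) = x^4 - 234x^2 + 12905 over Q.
[K : Q] = 4

Solving the quadratic in x^2: x^2 = (234 ± √(234^2 - 4·12905))/2 = (234 ± √3136)/2 = (234 ± 56)/2, giving x^2 = 145 or x^2 = 89. So f(x) = (x^2 - 145)(x^2 - 89) and the roots of f are ±√145, ±√89. Hence the splitting field is K = Q(√145, √89). Since 145 and 89 are distinct squarefree integers > 1, their product 12905 is not a perfect square, so √89 ∉ Q(√145). By the tower law [K:Q] = [Q(√145,√89):Q(√145)] · [Q(√145):Q] = 2 · 2 = 4.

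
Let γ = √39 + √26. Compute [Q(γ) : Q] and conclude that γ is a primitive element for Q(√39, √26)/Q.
[Q(γ) : Q] = 4 (equivalently, Q(γ) = Q(√39, √26))

Obviously Q(γ) ⊆ Q(√39, √26), and [Q(√39, √26):Q] = 4 (since 39, 26 are distinct squarefree integers > 1 with 1014 not a perfect square). To show equality we compute the minimal polynomial of γ. From γ = √39 + √26: γ^2 = 39 + 2√(1014) + 26 = 65 + 2√(1014), so γ^2 - 65 = 2√(1014); squaring, (γ^2 - 65)^2 = 4·1014, i.e. γ^4 - 130γ^2 + 4225 - 4056 = 0, i.e. γ^4 - 130γ^2 + 169 = 0. So γ is a root of x^4 - 130x^2 + 169. This polynomial is irreducible over Q: it has no rational root (each ±√39 ± √26 is irrational), and any factorization into two quadratics over Q would force √(1014) ∈ Q (pairing opposite roots) or √39, √26 ∈ Q (other pairings), all impossible. Hence [Q(γ):Q] = 4 = [Q(√39, √26):Q], so Q(γ) = Q(√39, √26).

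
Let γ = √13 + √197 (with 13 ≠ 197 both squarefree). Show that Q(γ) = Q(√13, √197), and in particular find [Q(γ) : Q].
[Q(γ) : Q] = 4 (equivalently, Q(γ) = Q(√13, √197))

Obviously Q(γ) ⊆ Q(√13, √197), and [Q(√13, √197):Q] = 4 (since 13, 197 are distinct squarefree integers > 1 with 2561 not a perfect square). To show equality we compute the minimal polynomial of γ. From γ = √13 + √197: γ^2 = 13 + 2√(2561) + 197 = 210 + 2√(2561), so γ^2 - 210 = 2√(2561); squaring, (γ^2 - 210)^2 = 4·2561, i.e. γ^4 - 420γ^2 + 44100 - 10244 = 0, i.e. γ^4 - 420γ^2 + 33856 = 0. So γ is a root of x^4 - 420x^2 + 33856. This polynomial is irreducible over Q: it has no rational root (each ±√13 ± √197 is irrational), and any factorization into two quadratics over Q would force √(2561) ∈ Q (pairing opposite roots) or √13, √197 ∈ Q (other pairings), all impossible. Hence [Q(γ):Q] = 4 = [Q(√13, √197):Q], so Q(γ) = Q(√13, √197).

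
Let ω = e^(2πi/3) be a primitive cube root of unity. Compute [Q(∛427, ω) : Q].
[Q(∛427, ω) : Q] = 6

[Q(∛427):Q] = 3 (min poly x^3 - 427, irreducible since 427 is not a perfect cube). [Q(ω):Q] = 2 (min poly x^2 + x + 1). Since Q(∛427) ⊂ R and ω ∉ R, we have ω ∉ Q(∛427), so x^2 + x + 1 remains irreducible over Q(∛427) and [Q(∛427, ω) : Q(∛427)] = 2. By the tower law, [Q(∛427, ω) : Q] = 3 · 2 = 6. (In fact Q(∛427, ω) is the splitting field of x^3 - 427 over Q.)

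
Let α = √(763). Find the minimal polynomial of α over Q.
m_α(x) = x^2 - 763

α satisfies α^2 - 763 = 0, so x^2 - 763 annihilates α. Since d = 763 is squarefree and ≠ 1, it is not a perfect square in Q, so x^2 - 763 has no rational root and is therefore irreducible over Q (a degree-2 polynomial over a field is irreducible iff it has no root). Hence m_α(x) = x^2 - 763.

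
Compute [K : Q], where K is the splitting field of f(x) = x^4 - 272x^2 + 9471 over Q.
[K : Q] = 4

Solving the quadratic in x^2: x^2 = (272 ± √(272^2 - 4·9471))/2 = (272 ± √36100)/2 = (272 ± 190)/2, giving x^2 = 231 or x^2 = 41. So f(x) = (x^2 - 231)(x^2 - 41) and the roots of f are ±√231, ±√41. Hence the splitting field is K = Q(√231, √41). Since 231 and 41 are distinct squarefree integers > 1, their product 9471 is not a perfect square, so √41 ∉ Q(√231). By the tower law [K:Q] = [Q(√231,√41):Q(√231)] · [Q(√231):Q] = 2 · 2 = 4.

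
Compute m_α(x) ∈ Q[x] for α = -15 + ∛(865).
m_α(x) = x^3 + 45x^2 + 675x + 2510

Set β = α + 15 = ∛(865), so β^3 = 865. Then (α + 15)^3 - 865 = 0, i.e. α is a root of g(x) = (x + 15)^3 - 865 = x^3 + 45x^2 + 675x + 2510. Since g(x) = h(x + 15) where h(x) = x^3 - 865, and h is irreducible over Q (because 865 is not a perfect cube, so h has no rational root, and a monic cubic with no rational root is irreducible), g is also irreducible (irreducibility is preserved under the substitution x → x + 15). Hence m_α(x) = x^3 + 45x^2 + 675x + 2510.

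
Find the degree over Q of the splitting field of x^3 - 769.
[K : Q] = 6

The roots of x^3 - 769 are ∛769, ω∛769, ω^2∛769 where ω = e^(2πi/3) is a primitive cube root of unity, so K = Q(∛769, ω). Now [Q(∛769):Q] = 3 (since 769 is not a perfect cube, x^3 - 769 is irreducible) and [Q(ω):Q] = 2. Both 2 and 3 divide [K:Q], and [K:Q] ≤ 3·2 = 6, so [K:Q] = 6. (Equivalently: Q(∛769) ⊂ R but ω ∉ R, so [K : Q(∛769)] = 2.)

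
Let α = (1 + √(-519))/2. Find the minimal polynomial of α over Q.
m_α(x) = x^2 - x + 130

From 2α - 1 = √(-519), squaring gives (2α - 1)^2 = -519, i.e. 4α^2 - 4α + 1 = -519, so α^2 - α + (1 + 519)/4 = 0. Since -519 ≡ 1 (mod 4), (1 + 519)/4 = 130 ∈ Z. The polynomial x^2 - x + 130 has discriminant 1 - 4·(130) = -519, which is not a perfect square in Q (d = -519 is squarefree and ≠ 1), so x^2 - x + 130 is irreducible over Q. It is the minimal polynomial of α.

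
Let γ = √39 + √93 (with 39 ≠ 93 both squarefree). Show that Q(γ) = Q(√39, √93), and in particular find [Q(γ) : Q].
[Q(γ) : Q] = 4 (equivalently, Q(γ) = Q(√39, √93))

Obviously Q(γ) ⊆ Q(√39, √93), and [Q(√39, √93):Q] = 4 (since 39, 93 are distinct squarefree integers > 1 with 3627 not a perfect square). To show equality we compute the minimal polynomial of γ. From γ = √39 + √93: γ^2 = 39 + 2√(3627) + 93 = 132 + 2√(3627), so γ^2 - 132 = 2√(3627); squaring, (γ^2 - 132)^2 = 4·3627, i.e. γ^4 - 264γ^2 + 17424 - 14508 = 0, i.e. γ^4 - 264γ^2 + 2916 = 0. So γ is a root of x^4 - 264x^2 + 2916. This polynomial is irreducible over Q: it has no rational root (each ±√39 ± √93 is irrational), and any factorization into two quadratics over Q would force √(3627) ∈ Q (pairing opposite roots) or √39, √93 ∈ Q (other pairings), all impossible. Hence [Q(γ):Q] = 4 = [Q(√39, √93):Q], so Q(γ) = Q(√39, √93).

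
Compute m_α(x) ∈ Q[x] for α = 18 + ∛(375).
m_α(x) = x^3 - 54x^2 + 972x - 6207

Set β = α - 18 = ∛(375), so β^3 = 375. Then (α - 18)^3 - 375 = 0, i.e. α is a root of g(x) = (x - 18)^3 - 375 = x^3 - 54x^2 + 972x - 6207. Since g(x) = h(x - 18) where h(x) = x^3 - 375, and h is irreducible over Q (because 375 is not a perfect cube, so h has no rational root, and a monic cubic with no rational root is irreducible), g is also irreducible (irreducibility is preserved under the substitution x → x - 18). Hence m_α(x) = x^3 - 54x^2 + 972x - 6207.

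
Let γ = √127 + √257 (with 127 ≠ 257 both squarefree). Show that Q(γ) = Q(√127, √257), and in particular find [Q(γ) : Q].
[Q(γ) : Q] = 4 (equivalently, Q(γ) = Q(√127, √257))

Obviously Q(γ) ⊆ Q(√127, √257), and [Q(√127, √257):Q] = 4 (since 127, 257 are distinct squarefree integers > 1 with 32639 not a perfect square). To show equality we compute the minimal polynomial of γ. From γ = √127 + √257: γ^2 = 127 + 2√(32639) + 257 = 384 + 2√(32639), so γ^2 - 384 = 2√(32639); squaring, (γ^2 - 384)^2 = 4·32639, i.e. γ^4 - 768γ^2 + 147456 - 130556 = 0, i.e. γ^4 - 768γ^2 + 16900 = 0. So γ is a root of x^4 - 768x^2 + 16900. This polynomial is irreducible over Q: it has no rational root (each ±√127 ± √257 is irrational), and any factorization into two quadratics over Q would force √(32639) ∈ Q (pairing opposite roots) or √127, √257 ∈ Q (other pairings), all impossible. Hence [Q(γ):Q] = 4 = [Q(√127, √257):Q], so Q(γ) = Q(√127, √257).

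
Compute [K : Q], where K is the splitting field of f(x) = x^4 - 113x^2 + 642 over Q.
[K : Q] = 4

Solving the quadratic in x^2: x^2 = (113 ± √(113^2 - 4·642))/2 = (113 ± √10201)/2 = (113 ± 101)/2, giving x^2 = 107 or x^2 = 6. So f(x) = (x^2 - 107)(x^2 - 6) and the roots of f are ±√107, ±√6. Hence the splitting field is K = Q(√107, √6). Since 107 and 6 are distinct squarefree integers > 1, their product 642 is not a perfect square, so √6 ∉ Q(√107). By the tower law [K:Q] = [Q(√107,√6):Q(√107)] · [Q(√107):Q] = 2 · 2 = 4.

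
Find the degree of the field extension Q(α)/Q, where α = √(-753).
[Q(α):Q] = 2

[Q(α):Q] equals the degree of the minimal polynomial of α. Here α^2 = -753 and x^2 + 753 is irreducible (d = -753 is squarefree, ≠ 1, hence not a square), so deg(m_α) = 2. Thus [Q(α):Q] = 2.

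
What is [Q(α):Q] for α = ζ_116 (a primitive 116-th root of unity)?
[Q(α):Q] = 56

The minimal polynomial of ζ_116 over Q is the 116-th cyclotomic polynomial Φ_116(x), which is irreducible over Q and has degree φ(116) = 56. Hence [Q(α):Q] = φ(116) = 56.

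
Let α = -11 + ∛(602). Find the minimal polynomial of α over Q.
m_α(x) = x^3 + 33x^2 + 363x + 729

Set β = α + 11 = ∛(602), so β^3 = 602. Then (α + 11)^3 - 602 = 0, i.e. α is a root of g(x) = (x + 11)^3 - 602 = x^3 + 33x^2 + 363x + 729. Since g(x) = h(x + 11) where h(x) = x^3 - 602, and h is irreducible over Q (because 602 is not a perfect cube, so h has no rational root, and a monic cubic with no rational root is irreducible), g is also irreducible (irreducibility is preserved under the substitution x → x + 11). Hence m_α(x) = x^3 + 33x^2 + 363x + 729.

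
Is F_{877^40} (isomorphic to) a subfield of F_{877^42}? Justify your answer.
No: F_{877^40} is not a subfield of F_{877^42}

F_{p^m} embeds in F_{p^n} iff m | n. Here 40 ∤ 42 (since 42 = 1·40 + 2 with remainder 2 ≠ 0), so F_{877^40} is not a subfield of F_{877^42}. Equivalently: if it were, the tower law would give 40 = [F_{877^40}:F_877] dividing [F_{877^42}:F_877] = 42, contradiction.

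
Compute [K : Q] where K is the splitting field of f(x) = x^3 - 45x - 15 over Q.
[K : Q] = 6

By the rational root test, any rational root of the monic integer polynomial f(x) = x^3 - 45x - 15 must be an integer dividing the constant term -15, i.e. one of ±{1, 3, 5, 15}. Evaluating: f(1) = -59, f(-1) = 29, f(3) = -123, f(-3) = 93, f(5) = -115, f(-5) = 85, f(15) = 2685, f(-15) = -2715; none is 0, so f has no rational root and is therefore irreducible over Q (a cubic with no linear factor over a field is irreducible). For an irreducible cubic, the Galois group is A_3 or S_3 according as the discriminant disc(f) = -4a^3 - 27b^2 = -4·(-45)^3 - 27·(-15)^2 = 358425 is or is not a square in Q. Here disc(f) = 358425 is not a perfect square in Q, so the Galois group of f over Q is not contained in A_3 and must be all of S_3. The splitting field has degree |S_3| = 6 over Q, so [K : Q] = 6.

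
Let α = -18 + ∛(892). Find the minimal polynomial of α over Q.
m_α(x) = x^3 + 54x^2 + 972x + 4940

Set β = α + 18 = ∛(892), so β^3 = 892. Then (α + 18)^3 - 892 = 0, i.e. α is a root of g(x) = (x + 18)^3 - 892 = x^3 + 54x^2 + 972x + 4940. Since g(x) = h(x + 18) where h(x) = x^3 - 892, and h is irreducible over Q (because 892 is not a perfect cube, so h has no rational root, and a monic cubic with no rational root is irreducible), g is also irreducible (irreducibility is preserved under the substitution x → x + 18). Hence m_α(x) = x^3 + 54x^2 + 972x + 4940.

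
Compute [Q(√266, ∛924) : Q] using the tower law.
[Q(√266, ∛924) : Q] = 6

Let L = Q(√266, ∛924). Since Q(√266) ⊂ L and [Q(√266):Q] = 2, the tower law gives 2 | [L:Q]. Likewise Q(∛924) ⊂ L with [Q(∛924):Q] = 3 (because 924 is not a perfect cube), so 3 | [L:Q]. As gcd(2,3) = 1, [L:Q] is divisible by 6. Conversely L is generated over Q by √266 and ∛924, so [L:Q] ≤ 2·3 = 6. Therefore [Q(√266, ∛924) : Q] = 6.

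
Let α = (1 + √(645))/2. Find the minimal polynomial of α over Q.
m_α(x) = x^2 - x - 161

From 2α - 1 = √(645), squaring gives (2α - 1)^2 = 645, i.e. 4α^2 - 4α + 1 = 645, so α^2 - α + (1 - 645)/4 = 0. Since 645 ≡ 1 (mod 4), (1 - 645)/4 = -161 ∈ Z. The polynomial x^2 - x - 161 has discriminant 1 - 4·(-161) = 645, which is not a perfect square in Q (d = 645 is squarefree and ≠ 1), so x^2 - x - 161 is irreducible over Q. It is the minimal polynomial of α.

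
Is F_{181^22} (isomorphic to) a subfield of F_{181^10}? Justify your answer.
No: F_{181^22} is not a subfield of F_{181^10}

F_{p^m} embeds in F_{p^n} iff m | n. Here 22 ∤ 10 (since 10 = 0·22 + 10 with remainder 10 ≠ 0), so F_{181^22} is not a subfield of F_{181^10}. Equivalently: if it were, the tower law would give 22 = [F_{181^22}:F_181] dividing [F_{181^10}:F_181] = 10, contradiction.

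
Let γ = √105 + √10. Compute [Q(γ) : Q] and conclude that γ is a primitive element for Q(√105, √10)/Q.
[Q(γ) : Q] = 4 (equivalently, Q(γ) = Q(√105, √10))

Obviously Q(γ) ⊆ Q(√105, √10), and [Q(√105, √10):Q] = 4 (since 105, 10 are distinct squarefree integers > 1 with 1050 not a perfect square). To show equality we compute the minimal polynomial of γ. From γ = √105 + √10: γ^2 = 105 + 2√(1050) + 10 = 115 + 2√(1050), so γ^2 - 115 = 2√(1050); squaring, (γ^2 - 115)^2 = 4·1050, i.e. γ^4 - 230γ^2 + 13225 - 4200 = 0, i.e. γ^4 - 230γ^2 + 9025 = 0. So γ is a root of x^4 - 230x^2 + 9025. This polynomial is irreducible over Q: it has no rational root (each ±√105 ± √10 is irrational), and any factorization into two quadratics over Q would force √(1050) ∈ Q (pairing opposite roots) or √105, √10 ∈ Q (other pairings), all impossible. Hence [Q(γ):Q] = 4 = [Q(√105, √10):Q], so Q(γ) = Q(√105, √10).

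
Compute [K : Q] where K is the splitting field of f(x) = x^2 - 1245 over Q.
[K : Q] = 2

f(x) = x^2 - 1245 factors as (x - √1245)(x + √1245). The splitting field is K = Q(√1245). Since 1245 is squarefree and > 1, it is not a perfect square, so x^2 - 1245 is irreducible over Q and [Q(√1245) : Q] = 2. Hence [K : Q] = 2.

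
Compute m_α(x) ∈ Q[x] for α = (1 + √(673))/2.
m_α(x) = x^2 - x - 168

From 2α - 1 = √(673), squaring gives (2α - 1)^2 = 673, i.e. 4α^2 - 4α + 1 = 673, so α^2 - α + (1 - 673)/4 = 0. Since 673 ≡ 1 (mod 4), (1 - 673)/4 = -168 ∈ Z. The polynomial x^2 - x - 168 has discriminant 1 - 4·(-168) = 673, which is not a perfect square in Q (d = 673 is squarefree and ≠ 1), so x^2 - x - 168 is irreducible over Q. It is the minimal polynomial of α.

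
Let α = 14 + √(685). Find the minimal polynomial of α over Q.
m_α(x) = x^2 - 28x - 489

From α - 14 = √(685), squaring gives (α - 14)^2 = 685, i.e. α^2 - 28α + 196 = 685, so α^2 - 28α - 489 = 0. The discriminant of x^2 - 28x - 489 is (-28)^2 - 4·(-489) = 784 + 1956 = 2740, and 4·(685) is not a perfect square in Q since 685 is squarefree and ≠ 1. Hence x^2 - 28x - 489 is irreducible over Q and is the minimal polynomial of α.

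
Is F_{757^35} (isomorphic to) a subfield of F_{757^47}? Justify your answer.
No: F_{757^35} is not a subfield of F_{757^47}

F_{p^m} embeds in F_{p^n} iff m | n. Here 35 ∤ 47 (since 47 = 1·35 + 12 with remainder 12 ≠ 0), so F_{757^35} is not a subfield of F_{757^47}. Equivalently: if it were, the tower law would give 35 = [F_{757^35}:F_757] dividing [F_{757^47}:F_757] = 47, contradiction.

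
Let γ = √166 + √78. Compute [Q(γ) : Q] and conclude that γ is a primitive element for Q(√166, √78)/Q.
[Q(γ) : Q] = 4 (equivalently, Q(γ) = Q(√166, √78))

Obviously Q(γ) ⊆ Q(√166, √78), and [Q(√166, √78):Q] = 4 (since 166, 78 are distinct squarefree integers > 1 with 12948 not a perfect square). To show equality we compute the minimal polynomial of γ. From γ = √166 + √78: γ^2 = 166 + 2√(12948) + 78 = 244 + 2√(12948), so γ^2 - 244 = 2√(12948); squaring, (γ^2 - 244)^2 = 4·12948, i.e. γ^4 - 488γ^2 + 59536 - 51792 = 0, i.e. γ^4 - 488γ^2 + 7744 = 0. So γ is a root of x^4 - 488x^2 + 7744. This polynomial is irreducible over Q: it has no rational root (each ±√166 ± √78 is irrational), and any factorization into two quadratics over Q would force √(12948) ∈ Q (pairing opposite roots) or √166, √78 ∈ Q (other pairings), all impossible. Hence [Q(γ):Q] = 4 = [Q(√166, √78):Q], so Q(γ) = Q(√166, √78).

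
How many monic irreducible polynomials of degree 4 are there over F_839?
There are 123876017580 monic irreducible polynomials of degree 4 over F_839

Each element of F_{839^4} that lies in no proper subfield is a root of exactly one monic irreducible of degree 4 over F_839, and each such polynomial has 4 distinct roots in F_{839^4}. By Möbius inversion the count is N_839(4) = (1/4) Σ_{d|4} μ(4/d) · 839^d = (1/4)(μ(4)·839^1 + μ(2)·839^2 + μ(1)·839^4) = 495504070320/4 = 123876017580.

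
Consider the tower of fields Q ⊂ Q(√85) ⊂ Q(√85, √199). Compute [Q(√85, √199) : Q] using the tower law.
[Q(√85, √199) : Q] = 4

[Q(√85):Q] = 2 (min poly x^2 - 85, irreducible since 85 is squarefree > 1). For the top step, suppose √199 ∈ Q(√85), say √199 = c + d√85 with c, d ∈ Q. Squaring: 199 = c^2 + 85d^2 + 2cd√85. Since √85 ∉ Q this forces 2cd = 0. If d = 0 then √199 = c ∈ Q, contradicting 199 squarefree > 1. If c = 0 then 199 = 85d^2, so 85·199 = (85d)^2 is a perfect square in Q — but 85·199 = 16915 is not a perfect square (since 85 and 199 are distinct squarefree integers). Contradiction. Hence √199 ∉ Q(√85), so x^2 - 199 stays irreducible over Q(√85) and [Q(√85, √199) : Q(√85)] = 2. By the tower law, [Q(√85, √199) : Q] = 2 · 2 = 4.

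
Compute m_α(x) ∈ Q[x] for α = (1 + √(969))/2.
m_α(x) = x^2 - x - 242

From 2α - 1 = √(969), squaring gives (2α - 1)^2 = 969, i.e. 4α^2 - 4α + 1 = 969, so α^2 - α + (1 - 969)/4 = 0. Since 969 ≡ 1 (mod 4), (1 - 969)/4 = -242 ∈ Z. The polynomial x^2 - x - 242 has discriminant 1 - 4·(-242) = 969, which is not a perfect square in Q (d = 969 is squarefree and ≠ 1), so x^2 - x - 242 is irreducible over Q. It is the minimal polynomial of α.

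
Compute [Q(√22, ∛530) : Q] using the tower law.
[Q(√22, ∛530) : Q] = 6

Let L = Q(√22, ∛530). Since Q(√22) ⊂ L and [Q(√22):Q] = 2, the tower law gives 2 | [L:Q]. Likewise Q(∛530) ⊂ L with [Q(∛530):Q] = 3 (because 530 is not a perfect cube), so 3 | [L:Q]. As gcd(2,3) = 1, [L:Q] is divisible by 6. Conversely L is generated over Q by √22 and ∛530, so [L:Q] ≤ 2·3 = 6. Therefore [Q(√22, ∛530) : Q] = 6.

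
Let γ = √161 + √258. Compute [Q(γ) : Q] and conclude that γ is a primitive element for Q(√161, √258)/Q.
[Q(γ) : Q] = 4 (equivalently, Q(γ) = Q(√161, √258))

Obviously Q(γ) ⊆ Q(√161, √258), and [Q(√161, √258):Q] = 4 (since 161, 258 are distinct squarefree integers > 1 with 41538 not a perfect square). To show equality we compute the minimal polynomial of γ. From γ = √161 + √258: γ^2 = 161 + 2√(41538) + 258 = 419 + 2√(41538), so γ^2 - 419 = 2√(41538); squaring, (γ^2 - 419)^2 = 4·41538, i.e. γ^4 - 838γ^2 + 175561 - 166152 = 0, i.e. γ^4 - 838γ^2 + 9409 = 0. So γ is a root of x^4 - 838x^2 + 9409. This polynomial is irreducible over Q: it has no rational root (each ±√161 ± √258 is irrational), and any factorization into two quadratics over Q would force √(41538) ∈ Q (pairing opposite roots) or √161, √258 ∈ Q (other pairings), all impossible. Hence [Q(γ):Q] = 4 = [Q(√161, √258):Q], so Q(γ) = Q(√161, √258).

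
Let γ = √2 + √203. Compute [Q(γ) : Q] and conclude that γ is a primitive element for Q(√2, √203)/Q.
[Q(γ) : Q] = 4 (equivalently, Q(γ) = Q(√2, √203))

Obviously Q(γ) ⊆ Q(√2, √203), and [Q(√2, √203):Q] = 4 (since 2, 203 are distinct squarefree integers > 1 with 406 not a perfect square). To show equality we compute the minimal polynomial of γ. From γ = √2 + √203: γ^2 = 2 + 2√(406) + 203 = 205 + 2√(406), so γ^2 - 205 = 2√(406); squaring, (γ^2 - 205)^2 = 4·406, i.e. γ^4 - 410γ^2 + 42025 - 1624 = 0, i.e. γ^4 - 410γ^2 + 40401 = 0. So γ is a root of x^4 - 410x^2 + 40401. This polynomial is irreducible over Q: it has no rational root (each ±√2 ± √203 is irrational), and any factorization into two quadratics over Q would force √(406) ∈ Q (pairing opposite roots) or √2, √203 ∈ Q (other pairings), all impossible. Hence [Q(γ):Q] = 4 = [Q(√2, √203):Q], so Q(γ) = Q(√2, √203).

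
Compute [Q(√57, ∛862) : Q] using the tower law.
[Q(√57, ∛862) : Q] = 6

Let L = Q(√57, ∛862). Since Q(√57) ⊂ L and [Q(√57):Q] = 2, the tower law gives 2 | [L:Q]. Likewise Q(∛862) ⊂ L with [Q(∛862):Q] = 3 (because 862 is not a perfect cube), so 3 | [L:Q]. As gcd(2,3) = 1, [L:Q] is divisible by 6. Conversely L is generated over Q by √57 and ∛862, so [L:Q] ≤ 2·3 = 6. Therefore [Q(√57, ∛862) : Q] = 6.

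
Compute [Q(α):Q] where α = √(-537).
[Q(α):Q] = 2

[Q(α):Q] equals the degree of the minimal polynomial of α. Here α^2 = -537 and x^2 + 537 is irreducible (d = -537 is squarefree, ≠ 1, hence not a square), so deg(m_α) = 2. Thus [Q(α):Q] = 2.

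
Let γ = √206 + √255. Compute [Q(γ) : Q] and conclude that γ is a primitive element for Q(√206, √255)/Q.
[Q(γ) : Q] = 4 (equivalently, Q(γ) = Q(√206, √255))

Obviously Q(γ) ⊆ Q(√206, √255), and [Q(√206, √255):Q] = 4 (since 206, 255 are distinct squarefree integers > 1 with 52530 not a perfect square). To show equality we compute the minimal polynomial of γ. From γ = √206 + √255: γ^2 = 206 + 2√(52530) + 255 = 461 + 2√(52530), so γ^2 - 461 = 2√(52530); squaring, (γ^2 - 461)^2 = 4·52530, i.e. γ^4 - 922γ^2 + 212521 - 210120 = 0, i.e. γ^4 - 922γ^2 + 2401 = 0. So γ is a root of x^4 - 922x^2 + 2401. This polynomial is irreducible over Q: it has no rational root (each ±√206 ± √255 is irrational), and any factorization into two quadratics over Q would force √(52530) ∈ Q (pairing opposite roots) or √206, √255 ∈ Q (other pairings), all impossible. Hence [Q(γ):Q] = 4 = [Q(√206, √255):Q], so Q(γ) = Q(√206, √255).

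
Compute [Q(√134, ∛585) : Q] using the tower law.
[Q(√134, ∛585) : Q] = 6

Let L = Q(√134, ∛585). Since Q(√134) ⊂ L and [Q(√134):Q] = 2, the tower law gives 2 | [L:Q]. Likewise Q(∛585) ⊂ L with [Q(∛585):Q] = 3 (because 585 is not a perfect cube), so 3 | [L:Q]. As gcd(2,3) = 1, [L:Q] is divisible by 6. Conversely L is generated over Q by √134 and ∛585, so [L:Q] ≤ 2·3 = 6. Therefore [Q(√134, ∛585) : Q] = 6.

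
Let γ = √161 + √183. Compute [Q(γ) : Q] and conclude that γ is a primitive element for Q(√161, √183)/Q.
[Q(γ) : Q] = 4 (equivalently, Q(γ) = Q(√161, √183))

Obviously Q(γ) ⊆ Q(√161, √183), and [Q(√161, √183):Q] = 4 (since 161, 183 are distinct squarefree integers > 1 with 29463 not a perfect square). To show equality we compute the minimal polynomial of γ. From γ = √161 + √183: γ^2 = 161 + 2√(29463) + 183 = 344 + 2√(29463), so γ^2 - 344 = 2√(29463); squaring, (γ^2 - 344)^2 = 4·29463, i.e. γ^4 - 688γ^2 + 118336 - 117852 = 0, i.e. γ^4 - 688γ^2 + 484 = 0. So γ is a root of x^4 - 688x^2 + 484. This polynomial is irreducible over Q: it has no rational root (each ±√161 ± √183 is irrational), and any factorization into two quadratics over Q would force √(29463) ∈ Q (pairing opposite roots) or √161, √183 ∈ Q (other pairings), all impossible. Hence [Q(γ):Q] = 4 = [Q(√161, √183):Q], so Q(γ) = Q(√161, √183).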